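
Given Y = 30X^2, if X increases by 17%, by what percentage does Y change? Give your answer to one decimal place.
36.9%

For Y = 30X^2:
If X → X(1 + 0.17)
Then Y → Y · (1 + 0.17)^2
     = Y · 1.3689

Percentage change = ((1 + 0.17)^2 − 1) × 100% ≈ 36.9%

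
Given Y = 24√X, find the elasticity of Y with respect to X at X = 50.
Elasticity = 1/2

Elasticity = (dY/dX) · (X/Y)

dY/dX = 12/√X
At X = 50: dY/dX = 6·√2/5, Y = 120·√2

Elasticity = (6·√2/5) · (50 / (120·√2)) = 1/2

Interpretation: for a small percentage change in X, the percentage change in Y is approximately 0.50 times as large.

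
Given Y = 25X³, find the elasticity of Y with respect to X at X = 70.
Elasticity = 3

Elasticity = (dY/dX) · (X/Y)

dY/dX = 75·X²
At X = 70: dY/dX = 367500, Y = 8575000

Elasticity = 367500 · (70 / 8575000) = 3

Interpretation: for a small percentage change in X, the percentage change in Y is approximately 3.00 times as large.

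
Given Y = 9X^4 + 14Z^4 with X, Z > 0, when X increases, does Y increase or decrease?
Y increases

Taking the partial derivative:
∂Y/∂X = 36X^3

∂Y/∂X = 36X^3 > 0 (assuming positive values)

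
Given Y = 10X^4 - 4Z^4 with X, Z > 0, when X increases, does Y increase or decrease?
Y increases

Taking the partial derivative:
∂Y/∂X = 40X^3

∂Y/∂X = 40X^3 > 0 (assuming positive values)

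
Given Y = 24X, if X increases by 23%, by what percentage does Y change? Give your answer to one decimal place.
23.0%

For Y = 24X:
If X → X(1 + 0.23)
Then Y → Y · (1 + 0.23)^1
     = Y · 1.2300

Percentage change = ((1 + 0.23)^1 − 1) × 100% = 23.0%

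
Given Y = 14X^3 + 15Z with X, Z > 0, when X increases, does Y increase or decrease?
Y increases

Taking the partial derivative:
∂Y/∂X = 42X^2

∂Y/∂X = 42X^2 > 0 (assuming positive values)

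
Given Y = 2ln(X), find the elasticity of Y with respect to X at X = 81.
Elasticity = 1/ln(81) ≈ 0.2276

Elasticity = (dY/dX) · (X/Y)

dY/dX = 2/X
At X = 81: dY/dX = 2/81, Y = 2·ln(81)

Elasticity = (2/81) · (81 / (2·ln(81))) = 1/ln(81) ≈ 0.2276

Interpretation: for a small percentage change in X, the percentage change in Y is approximately 0.23 times as large.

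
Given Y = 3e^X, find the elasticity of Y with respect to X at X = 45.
Elasticity = 45

Elasticity = (dY/dX) · (X/Y)

dY/dX = 3·e^X
At X = 45: dY/dX = 3·e^45, Y = 3·e^45

Elasticity = (3·e^45) · (45 / (3·e^45)) = 45

Interpretation: for a small percentage change in X, the percentage change in Y is approximately 45.00 times as large.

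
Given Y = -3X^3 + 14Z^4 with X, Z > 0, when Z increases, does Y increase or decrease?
Y increases

Taking the partial derivative:
∂Y/∂Z = 56Z^3

∂Y/∂Z = 56Z^3 > 0 (assuming positive values)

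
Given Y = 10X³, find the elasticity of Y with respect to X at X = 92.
Elasticity = 3

Elasticity = (dY/dX) · (X/Y)

dY/dX = 30·X²
At X = 92: dY/dX = 253920, Y = 7786880

Elasticity = 253920 · (92 / 7786880) = 3

Interpretation: for a small percentage change in X, the percentage change in Y is approximately 3.00 times as large.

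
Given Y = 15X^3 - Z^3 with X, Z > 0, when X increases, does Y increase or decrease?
Y increases

Taking the partial derivative:
∂Y/∂X = 45X^2

∂Y/∂X = 45X^2 > 0 (assuming positive values)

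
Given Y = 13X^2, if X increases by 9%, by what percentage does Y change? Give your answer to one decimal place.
18.8%

For Y = 13X^2:
If X → X(1 + 0.09)
Then Y → Y · (1 + 0.09)^2
     = Y · 1.1881

Percentage change = ((1 + 0.09)^2 − 1) × 100% ≈ 18.8%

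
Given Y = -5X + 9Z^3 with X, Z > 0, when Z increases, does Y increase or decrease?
Y increases

Taking the partial derivative:
∂Y/∂Z = 27Z^2

∂Y/∂Z = 27Z^2 > 0 (assuming positive values)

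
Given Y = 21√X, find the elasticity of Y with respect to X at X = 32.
Elasticity = 1/2

Elasticity = (dY/dX) · (X/Y)

dY/dX = 21/(2·√X)
At X = 32: dY/dX = 21·√2/16, Y = 84·√2

Elasticity = (21·√2/16) · (32 / (84·√2)) = 1/2

Interpretation: for a small percentage change in X, the percentage change in Y is approximately 0.50 times as large.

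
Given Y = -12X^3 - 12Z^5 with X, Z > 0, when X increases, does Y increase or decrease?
Y decreases

Taking the partial derivative:
∂Y/∂X = -36X^2

∂Y/∂X = -36X^2 < 0 (assuming positive values)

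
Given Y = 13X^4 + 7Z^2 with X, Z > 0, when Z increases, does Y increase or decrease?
Y increases

Taking the partial derivative:
∂Y/∂Z = 14Z

∂Y/∂Z = 14Z > 0 (assuming positive values)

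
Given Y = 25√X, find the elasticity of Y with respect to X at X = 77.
Elasticity = 1/2

Elasticity = (dY/dX) · (X/Y)

dY/dX = 25/(2·√X)
At X = 77: dY/dX = 25·√77/154, Y = 25·√77

Elasticity = (25·√77/154) · (77 / (25·√77)) = 1/2

Interpretation: for a small percentage change in X, the percentage change in Y is approximately 0.50 times as large.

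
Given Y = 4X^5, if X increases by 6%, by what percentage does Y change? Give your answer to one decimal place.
33.8%

For Y = 4X^5:
If X → X(1 + 0.06)
Then Y → Y · (1 + 0.06)^5
     ≈ Y · 1.3382

Percentage change = ((1 + 0.06)^5 − 1) × 100% ≈ 33.8%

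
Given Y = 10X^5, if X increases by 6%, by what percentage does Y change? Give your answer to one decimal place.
33.8%

For Y = 10X^5:
If X → X(1 + 0.06)
Then Y → Y · (1 + 0.06)^5
     ≈ Y · 1.3382

Percentage change = ((1 + 0.06)^5 − 1) × 100% ≈ 33.8%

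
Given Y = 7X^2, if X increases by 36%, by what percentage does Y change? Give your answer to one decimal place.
85.0%

For Y = 7X^2:
If X → X(1 + 0.36)
Then Y → Y · (1 + 0.36)^2
     = Y · 1.8496

Percentage change = ((1 + 0.36)^2 − 1) × 100% ≈ 85.0%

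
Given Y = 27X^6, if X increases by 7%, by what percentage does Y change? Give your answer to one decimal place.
50.1%

For Y = 27X^6:
If X → X(1 + 0.07)
Then Y → Y · (1 + 0.07)^6
     ≈ Y · 1.5007

Percentage change = ((1 + 0.07)^6 − 1) × 100% ≈ 50.1%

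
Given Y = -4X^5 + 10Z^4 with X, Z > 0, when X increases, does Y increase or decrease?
Y decreases

Taking the partial derivative:
∂Y/∂X = -20X^4

∂Y/∂X = -20X^4 < 0 (assuming positive values)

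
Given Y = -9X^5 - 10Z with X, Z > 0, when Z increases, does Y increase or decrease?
Y decreases

Taking the partial derivative:
∂Y/∂Z = -10

∂Y/∂Z = -10 < 0 (assuming positive values)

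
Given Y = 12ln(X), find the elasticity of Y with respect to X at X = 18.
Elasticity = 1/ln(18) ≈ 0.3460

Elasticity = (dY/dX) · (X/Y)

dY/dX = 12/X
At X = 18: dY/dX = 2/3, Y = 12·ln(18)

Elasticity = (2/3) · (18 / (12·ln(18))) = 1/ln(18) ≈ 0.3460

Interpretation: for a small percentage change in X, the percentage change in Y is approximately 0.35 times as large.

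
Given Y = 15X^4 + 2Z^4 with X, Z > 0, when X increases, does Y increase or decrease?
Y increases

Taking the partial derivative:
∂Y/∂X = 60X^3

∂Y/∂X = 60X^3 > 0 (assuming positive values)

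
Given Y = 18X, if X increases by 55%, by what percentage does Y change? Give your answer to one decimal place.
55.0%

For Y = 18X:
If X → X(1 + 0.55)
Then Y → Y · (1 + 0.55)^1
     = Y · 1.5500

Percentage change = ((1 + 0.55)^1 − 1) × 100% = 55.0%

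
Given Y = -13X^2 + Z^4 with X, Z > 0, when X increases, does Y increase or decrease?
Y decreases

Taking the partial derivative:
∂Y/∂X = -26X

∂Y/∂X = -26X < 0 (assuming positive values)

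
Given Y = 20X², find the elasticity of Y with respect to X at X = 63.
Elasticity = 2

Elasticity = (dY/dX) · (X/Y)

dY/dX = 40·X
At X = 63: dY/dX = 2520, Y = 79380

Elasticity = 2520 · (63 / 79380) = 2

Interpretation: for a small percentage change in X, the percentage change in Y is approximately 2.00 times as large.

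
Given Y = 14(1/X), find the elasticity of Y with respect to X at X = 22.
Elasticity = -1

Elasticity = (dY/dX) · (X/Y)

dY/dX = -14/X²
At X = 22: dY/dX = -7/242, Y = 7/11

Elasticity = (-7/242) · (22 / (7/11)) = -1

Interpretation: for a small percentage change in X, the percentage change in Y is approximately -1.00 times as large.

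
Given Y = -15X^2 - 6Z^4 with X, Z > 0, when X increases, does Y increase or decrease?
Y decreases

Taking the partial derivative:
∂Y/∂X = -30X

∂Y/∂X = -30X < 0 (assuming positive values)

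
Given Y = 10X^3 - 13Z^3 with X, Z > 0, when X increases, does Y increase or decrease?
Y increases

Taking the partial derivative:
∂Y/∂X = 30X^2

∂Y/∂X = 30X^2 > 0 (assuming positive values)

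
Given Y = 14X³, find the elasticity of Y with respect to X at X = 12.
Elasticity = 3

Elasticity = (dY/dX) · (X/Y)

dY/dX = 42·X²
At X = 12: dY/dX = 6048, Y = 24192

Elasticity = 6048 · (12 / 24192) = 3

Interpretation: for a small percentage change in X, the percentage change in Y is approximately 3.00 times as large.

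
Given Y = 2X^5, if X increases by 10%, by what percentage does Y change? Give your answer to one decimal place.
61.1%

For Y = 2X^5:
If X → X(1 + 0.1)
Then Y → Y · (1 + 0.1)^5
     ≈ Y · 1.6105

Percentage change = ((1 + 0.1)^5 − 1) × 100% ≈ 61.1%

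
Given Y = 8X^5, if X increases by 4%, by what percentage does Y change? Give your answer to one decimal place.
21.7%

For Y = 8X^5:
If X → X(1 + 0.04)
Then Y → Y · (1 + 0.04)^5
     ≈ Y · 1.2167

Percentage change = ((1 + 0.04)^5 − 1) × 100% ≈ 21.7%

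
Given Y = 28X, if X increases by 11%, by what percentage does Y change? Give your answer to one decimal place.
11.0%

For Y = 28X:
If X → X(1 + 0.11)
Then Y → Y · (1 + 0.11)^1
     = Y · 1.1100

Percentage change = ((1 + 0.11)^1 − 1) × 100% = 11.0%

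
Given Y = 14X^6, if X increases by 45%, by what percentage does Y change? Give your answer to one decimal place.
829.4%

For Y = 14X^6:
If X → X(1 + 0.45)
Then Y → Y · (1 + 0.45)^6
     ≈ Y · 9.2941

Percentage change = ((1 + 0.45)^6 − 1) × 100% ≈ 829.4%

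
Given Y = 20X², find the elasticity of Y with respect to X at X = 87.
Elasticity = 2

Elasticity = (dY/dX) · (X/Y)

dY/dX = 40·X
At X = 87: dY/dX = 3480, Y = 151380

Elasticity = 3480 · (87 / 151380) = 2

Interpretation: for a small percentage change in X, the percentage change in Y is approximately 2.00 times as large.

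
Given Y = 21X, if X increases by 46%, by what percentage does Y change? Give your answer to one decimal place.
46.0%

For Y = 21X:
If X → X(1 + 0.46)
Then Y → Y · (1 + 0.46)^1
     = Y · 1.4600

Percentage change = ((1 + 0.46)^1 − 1) × 100% = 46.0%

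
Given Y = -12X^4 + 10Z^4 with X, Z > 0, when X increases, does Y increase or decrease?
Y decreases

Taking the partial derivative:
∂Y/∂X = -48X^3

∂Y/∂X = -48X^3 < 0 (assuming positive values)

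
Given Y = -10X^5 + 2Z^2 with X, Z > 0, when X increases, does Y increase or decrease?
Y decreases

Taking the partial derivative:
∂Y/∂X = -50X^4

∂Y/∂X = -50X^4 < 0 (assuming positive values)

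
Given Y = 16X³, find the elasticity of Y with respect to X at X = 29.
Elasticity = 3

Elasticity = (dY/dX) · (X/Y)

dY/dX = 48·X²
At X = 29: dY/dX = 40368, Y = 390224

Elasticity = 40368 · (29 / 390224) = 3

Interpretation: for a small percentage change in X, the percentage change in Y is approximately 3.00 times as large.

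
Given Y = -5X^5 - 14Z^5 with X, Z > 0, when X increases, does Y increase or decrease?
Y decreases

Taking the partial derivative:
∂Y/∂X = -25X^4

∂Y/∂X = -25X^4 < 0 (assuming positive values)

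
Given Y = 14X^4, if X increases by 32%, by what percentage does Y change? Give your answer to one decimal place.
203.6%

For Y = 14X^4:
If X → X(1 + 0.32)
Then Y → Y · (1 + 0.32)^4
     ≈ Y · 3.0360

Percentage change = ((1 + 0.32)^4 − 1) × 100% ≈ 203.6%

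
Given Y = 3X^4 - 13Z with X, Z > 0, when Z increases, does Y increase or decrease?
Y decreases

Taking the partial derivative:
∂Y/∂Z = -13

∂Y/∂Z = -13 < 0 (assuming positive values)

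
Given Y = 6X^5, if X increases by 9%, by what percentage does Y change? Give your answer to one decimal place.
53.9%

For Y = 6X^5:
If X → X(1 + 0.09)
Then Y → Y · (1 + 0.09)^5
     ≈ Y · 1.5386

Percentage change = ((1 + 0.09)^5 − 1) × 100% ≈ 53.9%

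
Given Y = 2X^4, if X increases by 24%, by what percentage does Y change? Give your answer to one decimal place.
136.4%

For Y = 2X^4:
If X → X(1 + 0.24)
Then Y → Y · (1 + 0.24)^4
     ≈ Y · 2.3642

Percentage change = ((1 + 0.24)^4 − 1) × 100% ≈ 136.4%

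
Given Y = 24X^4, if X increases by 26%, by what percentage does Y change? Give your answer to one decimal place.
152.0%

For Y = 24X^4:
If X → X(1 + 0.26)
Then Y → Y · (1 + 0.26)^4
     ≈ Y · 2.5205

Percentage change = ((1 + 0.26)^4 − 1) × 100% ≈ 152.0%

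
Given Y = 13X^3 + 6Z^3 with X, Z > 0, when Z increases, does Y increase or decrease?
Y increases

Taking the partial derivative:
∂Y/∂Z = 18Z^2

∂Y/∂Z = 18Z^2 > 0 (assuming positive values)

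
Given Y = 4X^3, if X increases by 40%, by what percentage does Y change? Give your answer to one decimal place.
174.4%

For Y = 4X^3:
If X → X(1 + 0.4)
Then Y → Y · (1 + 0.4)^3
     = Y · 2.7440

Percentage change = ((1 + 0.4)^3 − 1) × 100% = 174.4%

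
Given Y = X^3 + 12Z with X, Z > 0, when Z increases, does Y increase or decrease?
Y increases

Taking the partial derivative:
∂Y/∂Z = 12

∂Y/∂Z = 12 > 0 (assuming positive values)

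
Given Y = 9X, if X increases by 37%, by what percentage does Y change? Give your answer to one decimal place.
37.0%

For Y = 9X:
If X → X(1 + 0.37)
Then Y → Y · (1 + 0.37)^1
     = Y · 1.3700

Percentage change = ((1 + 0.37)^1 − 1) × 100% = 37.0%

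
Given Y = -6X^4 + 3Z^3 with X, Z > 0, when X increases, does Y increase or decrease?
Y decreases

Taking the partial derivative:
∂Y/∂X = -24X^3

∂Y/∂X = -24X^3 < 0 (assuming positive values)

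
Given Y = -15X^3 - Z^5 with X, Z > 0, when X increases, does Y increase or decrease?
Y decreases

Taking the partial derivative:
∂Y/∂X = -45X^2

∂Y/∂X = -45X^2 < 0 (assuming positive values)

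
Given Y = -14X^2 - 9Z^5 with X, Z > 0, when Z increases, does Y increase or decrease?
Y decreases

Taking the partial derivative:
∂Y/∂Z = -45Z^4

∂Y/∂Z = -45Z^4 < 0 (assuming positive values)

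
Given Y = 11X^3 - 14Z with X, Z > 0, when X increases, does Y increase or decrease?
Y increases

Taking the partial derivative:
∂Y/∂X = 33X^2

∂Y/∂X = 33X^2 > 0 (assuming positive values)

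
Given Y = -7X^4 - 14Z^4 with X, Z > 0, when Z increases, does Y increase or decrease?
Y decreases

Taking the partial derivative:
∂Y/∂Z = -56Z^3

∂Y/∂Z = -56Z^3 < 0 (assuming positive values)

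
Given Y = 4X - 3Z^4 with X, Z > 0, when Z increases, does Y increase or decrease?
Y decreases

Taking the partial derivative:
∂Y/∂Z = -12Z^3

∂Y/∂Z = -12Z^3 < 0 (assuming positive values)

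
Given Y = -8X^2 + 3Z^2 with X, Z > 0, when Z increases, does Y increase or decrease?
Y increases

Taking the partial derivative:
∂Y/∂Z = 6Z

∂Y/∂Z = 6Z > 0 (assuming positive values)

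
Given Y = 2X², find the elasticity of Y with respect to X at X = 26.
Elasticity = 2

Elasticity = (dY/dX) · (X/Y)

dY/dX = 4·X
At X = 26: dY/dX = 104, Y = 1352

Elasticity = 104 · (26 / 1352) = 2

Interpretation: for a small percentage change in X, the percentage change in Y is approximately 2.00 times as large.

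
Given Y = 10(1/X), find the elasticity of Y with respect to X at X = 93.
Elasticity = -1

Elasticity = (dY/dX) · (X/Y)

dY/dX = -10/X²
At X = 93: dY/dX = -10/8649, Y = 10/93

Elasticity = (-10/8649) · (93 / (10/93)) = -1

Interpretation: for a small percentage change in X, the percentage change in Y is approximately -1.00 times as large.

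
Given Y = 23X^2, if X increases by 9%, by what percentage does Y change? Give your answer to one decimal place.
18.8%

For Y = 23X^2:
If X → X(1 + 0.09)
Then Y → Y · (1 + 0.09)^2
     = Y · 1.1881

Percentage change = ((1 + 0.09)^2 − 1) × 100% ≈ 18.8%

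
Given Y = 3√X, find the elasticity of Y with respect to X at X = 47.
Elasticity = 1/2

Elasticity = (dY/dX) · (X/Y)

dY/dX = 3/(2·√X)
At X = 47: dY/dX = 3·√47/94, Y = 3·√47

Elasticity = (3·√47/94) · (47 / (3·√47)) = 1/2

Interpretation: for a small percentage change in X, the percentage change in Y is approximately 0.50 times as large.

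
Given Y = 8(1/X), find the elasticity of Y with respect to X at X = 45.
Elasticity = -1

Elasticity = (dY/dX) · (X/Y)

dY/dX = -8/X²
At X = 45: dY/dX = -8/2025, Y = 8/45

Elasticity = (-8/2025) · (45 / (8/45)) = -1

Interpretation: for a small percentage change in X, the percentage change in Y is approximately -1.00 times as large.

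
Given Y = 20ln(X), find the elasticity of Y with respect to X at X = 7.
Elasticity = 1/ln(7) ≈ 0.5139

Elasticity = (dY/dX) · (X/Y)

dY/dX = 20/X
At X = 7: dY/dX = 20/7, Y = 20·ln(7)

Elasticity = (20/7) · (7 / (20·ln(7))) = 1/ln(7) ≈ 0.5139

Interpretation: for a small percentage change in X, the percentage change in Y is approximately 0.51 times as large.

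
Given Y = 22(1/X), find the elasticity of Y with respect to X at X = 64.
Elasticity = -1

Elasticity = (dY/dX) · (X/Y)

dY/dX = -22/X²
At X = 64: dY/dX = -11/2048, Y = 11/32

Elasticity = (-11/2048) · (64 / (11/32)) = -1

Interpretation: for a small percentage change in X, the percentage change in Y is approximately -1.00 times as large.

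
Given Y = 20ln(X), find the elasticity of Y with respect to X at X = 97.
Elasticity = 1/ln(97) ≈ 0.2186

Elasticity = (dY/dX) · (X/Y)

dY/dX = 20/X
At X = 97: dY/dX = 20/97, Y = 20·ln(97)

Elasticity = (20/97) · (97 / (20·ln(97))) = 1/ln(97) ≈ 0.2186

Interpretation: for a small percentage change in X, the percentage change in Y is approximately 0.22 times as large.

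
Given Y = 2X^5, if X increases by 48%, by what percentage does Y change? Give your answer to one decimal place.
610.1%

For Y = 2X^5:
If X → X(1 + 0.48)
Then Y → Y · (1 + 0.48)^5
     ≈ Y · 7.1008

Percentage change = ((1 + 0.48)^5 − 1) × 100% ≈ 610.1%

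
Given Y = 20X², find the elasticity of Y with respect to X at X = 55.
Elasticity = 2

Elasticity = (dY/dX) · (X/Y)

dY/dX = 40·X
At X = 55: dY/dX = 2200, Y = 60500

Elasticity = 2200 · (55 / 60500) = 2

Interpretation: for a small percentage change in X, the percentage change in Y is approximately 2.00 times as large.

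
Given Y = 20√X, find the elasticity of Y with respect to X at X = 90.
Elasticity = 1/2

Elasticity = (dY/dX) · (X/Y)

dY/dX = 10/√X
At X = 90: dY/dX = √10/3, Y = 60·√10

Elasticity = (√10/3) · (90 / (60·√10)) = 1/2

Interpretation: for a small percentage change in X, the percentage change in Y is approximately 0.50 times as large.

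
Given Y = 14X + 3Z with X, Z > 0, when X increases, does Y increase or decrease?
Y increases

Taking the partial derivative:
∂Y/∂X = 14

∂Y/∂X = 14 > 0 (assuming positive values)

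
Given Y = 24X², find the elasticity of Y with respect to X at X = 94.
Elasticity = 2

Elasticity = (dY/dX) · (X/Y)

dY/dX = 48·X
At X = 94: dY/dX = 4512, Y = 212064

Elasticity = 4512 · (94 / 212064) = 2

Interpretation: for a small percentage change in X, the percentage change in Y is approximately 2.00 times as large.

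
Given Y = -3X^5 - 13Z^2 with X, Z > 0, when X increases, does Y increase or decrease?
Y decreases

Taking the partial derivative:
∂Y/∂X = -15X^4

∂Y/∂X = -15X^4 < 0 (assuming positive values)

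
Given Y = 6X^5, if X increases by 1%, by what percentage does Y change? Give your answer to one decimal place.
5.1%

For Y = 6X^5:
If X → X(1 + 0.01)
Then Y → Y · (1 + 0.01)^5
     ≈ Y · 1.0510

Percentage change = ((1 + 0.01)^5 − 1) × 100% ≈ 5.1%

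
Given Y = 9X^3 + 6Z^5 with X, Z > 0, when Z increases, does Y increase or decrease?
Y increases

Taking the partial derivative:
∂Y/∂Z = 30Z^4

∂Y/∂Z = 30Z^4 > 0 (assuming positive values)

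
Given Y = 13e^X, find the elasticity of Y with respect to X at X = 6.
Elasticity = 6

Elasticity = (dY/dX) · (X/Y)

dY/dX = 13·e^X
At X = 6: dY/dX = 13·e^6, Y = 13·e^6

Elasticity = (13·e^6) · (6 / (13·e^6)) = 6

Interpretation: for a small percentage change in X, the percentage change in Y is approximately 6.00 times as large.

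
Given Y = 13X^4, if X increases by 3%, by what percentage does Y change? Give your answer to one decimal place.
12.6%

For Y = 13X^4:
If X → X(1 + 0.03)
Then Y → Y · (1 + 0.03)^4
     ≈ Y · 1.1255

Percentage change = ((1 + 0.03)^4 − 1) × 100% ≈ 12.6%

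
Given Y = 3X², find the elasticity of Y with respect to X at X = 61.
Elasticity = 2

Elasticity = (dY/dX) · (X/Y)

dY/dX = 6·X
At X = 61: dY/dX = 366, Y = 11163

Elasticity = 366 · (61 / 11163) = 2

Interpretation: for a small percentage change in X, the percentage change in Y is approximately 2.00 times as large.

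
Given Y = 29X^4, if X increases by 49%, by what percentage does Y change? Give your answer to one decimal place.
392.9%

For Y = 29X^4:
If X → X(1 + 0.49)
Then Y → Y · (1 + 0.49)^4
     ≈ Y · 4.9288

Percentage change = ((1 + 0.49)^4 − 1) × 100% ≈ 392.9%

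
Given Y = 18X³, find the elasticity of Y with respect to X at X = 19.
Elasticity = 3

Elasticity = (dY/dX) · (X/Y)

dY/dX = 54·X²
At X = 19: dY/dX = 19494, Y = 123462

Elasticity = 19494 · (19 / 123462) = 3

Interpretation: for a small percentage change in X, the percentage change in Y is approximately 3.00 times as large.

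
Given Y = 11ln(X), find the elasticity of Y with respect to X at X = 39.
Elasticity = 1/ln(39) ≈ 0.2730

Elasticity = (dY/dX) · (X/Y)

dY/dX = 11/X
At X = 39: dY/dX = 11/39, Y = 11·ln(39)

Elasticity = (11/39) · (39 / (11·ln(39))) = 1/ln(39) ≈ 0.2730

Interpretation: for a small percentage change in X, the percentage change in Y is approximately 0.27 times as large.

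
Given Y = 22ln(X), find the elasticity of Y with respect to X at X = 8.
Elasticity = 1/ln(8) ≈ 0.4809

Elasticity = (dY/dX) · (X/Y)

dY/dX = 22/X
At X = 8: dY/dX = 11/4, Y = 22·ln(8)

Elasticity = (11/4) · (8 / (22·ln(8))) = 1/ln(8) ≈ 0.4809

Interpretation: for a small percentage change in X, the percentage change in Y is approximately 0.48 times as large.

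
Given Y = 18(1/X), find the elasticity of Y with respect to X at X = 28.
Elasticity = -1

Elasticity = (dY/dX) · (X/Y)

dY/dX = -18/X²
At X = 28: dY/dX = -9/392, Y = 9/14

Elasticity = (-9/392) · (28 / (9/14)) = -1

Interpretation: for a small percentage change in X, the percentage change in Y is approximately -1.00 times as large.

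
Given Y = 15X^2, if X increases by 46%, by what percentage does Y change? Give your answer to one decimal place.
113.2%

For Y = 15X^2:
If X → X(1 + 0.46)
Then Y → Y · (1 + 0.46)^2
     = Y · 2.1316

Percentage change = ((1 + 0.46)^2 − 1) × 100% ≈ 113.2%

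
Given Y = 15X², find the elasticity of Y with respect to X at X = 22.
Elasticity = 2

Elasticity = (dY/dX) · (X/Y)

dY/dX = 30·X
At X = 22: dY/dX = 660, Y = 7260

Elasticity = 660 · (22 / 7260) = 2

Interpretation: for a small percentage change in X, the percentage change in Y is approximately 2.00 times as large.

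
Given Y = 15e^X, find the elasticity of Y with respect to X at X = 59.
Elasticity = 59

Elasticity = (dY/dX) · (X/Y)

dY/dX = 15·e^X
At X = 59: dY/dX = 15·e^59, Y = 15·e^59

Elasticity = (15·e^59) · (59 / (15·e^59)) = 59

Interpretation: for a small percentage change in X, the percentage change in Y is approximately 59.00 times as large.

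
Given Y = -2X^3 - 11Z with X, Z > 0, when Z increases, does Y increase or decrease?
Y decreases

Taking the partial derivative:
∂Y/∂Z = -11

∂Y/∂Z = -11 < 0 (assuming positive values)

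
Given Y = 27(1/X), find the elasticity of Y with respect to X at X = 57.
Elasticity = -1

Elasticity = (dY/dX) · (X/Y)

dY/dX = -27/X²
At X = 57: dY/dX = -3/361, Y = 9/19

Elasticity = (-3/361) · (57 / (9/19)) = -1

Interpretation: for a small percentage change in X, the percentage change in Y is approximately -1.00 times as large.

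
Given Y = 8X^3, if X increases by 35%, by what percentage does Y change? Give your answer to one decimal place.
146.0%

For Y = 8X^3:
If X → X(1 + 0.35)
Then Y → Y · (1 + 0.35)^3
     ≈ Y · 2.4604

Percentage change = ((1 + 0.35)^3 − 1) × 100% ≈ 146.0%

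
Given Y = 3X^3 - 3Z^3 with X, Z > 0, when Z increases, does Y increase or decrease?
Y decreases

Taking the partial derivative:
∂Y/∂Z = -9Z^2

∂Y/∂Z = -9Z^2 < 0 (assuming positive values)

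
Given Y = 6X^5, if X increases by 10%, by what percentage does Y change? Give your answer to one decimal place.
61.1%

For Y = 6X^5:
If X → X(1 + 0.1)
Then Y → Y · (1 + 0.1)^5
     ≈ Y · 1.6105

Percentage change = ((1 + 0.1)^5 − 1) × 100% ≈ 61.1%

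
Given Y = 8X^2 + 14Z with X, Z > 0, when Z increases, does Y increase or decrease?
Y increases

Taking the partial derivative:
∂Y/∂Z = 14

∂Y/∂Z = 14 > 0 (assuming positive values)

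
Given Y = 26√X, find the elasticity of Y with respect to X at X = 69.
Elasticity = 1/2

Elasticity = (dY/dX) · (X/Y)

dY/dX = 13/√X
At X = 69: dY/dX = 13·√69/69, Y = 26·√69

Elasticity = (13·√69/69) · (69 / (26·√69)) = 1/2

Interpretation: for a small percentage change in X, the percentage change in Y is approximately 0.50 times as large.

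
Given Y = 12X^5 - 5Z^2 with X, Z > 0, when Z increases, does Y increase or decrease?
Y decreases

Taking the partial derivative:
∂Y/∂Z = -10Z

∂Y/∂Z = -10Z < 0 (assuming positive values)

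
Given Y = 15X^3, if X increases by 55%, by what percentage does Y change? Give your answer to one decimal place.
272.4%

For Y = 15X^3:
If X → X(1 + 0.55)
Then Y → Y · (1 + 0.55)^3
     ≈ Y · 3.7239

Percentage change = ((1 + 0.55)^3 − 1) × 100% ≈ 272.4%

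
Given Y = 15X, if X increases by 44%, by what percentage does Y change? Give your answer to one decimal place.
44.0%

For Y = 15X:
If X → X(1 + 0.44)
Then Y → Y · (1 + 0.44)^1
     = Y · 1.4400

Percentage change = ((1 + 0.44)^1 − 1) × 100% = 44.0%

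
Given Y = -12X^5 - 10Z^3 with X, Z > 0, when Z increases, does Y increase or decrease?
Y decreases

Taking the partial derivative:
∂Y/∂Z = -30Z^2

∂Y/∂Z = -30Z^2 < 0 (assuming positive values)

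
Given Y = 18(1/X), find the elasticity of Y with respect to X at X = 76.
Elasticity = -1

Elasticity = (dY/dX) · (X/Y)

dY/dX = -18/X²
At X = 76: dY/dX = -9/2888, Y = 9/38

Elasticity = (-9/2888) · (76 / (9/38)) = -1

Interpretation: for a small percentage change in X, the percentage change in Y is approximately -1.00 times as large.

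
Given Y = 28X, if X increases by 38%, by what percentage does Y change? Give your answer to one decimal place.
38.0%

For Y = 28X:
If X → X(1 + 0.38)
Then Y → Y · (1 + 0.38)^1
     = Y · 1.3800

Percentage change = ((1 + 0.38)^1 − 1) × 100% = 38.0%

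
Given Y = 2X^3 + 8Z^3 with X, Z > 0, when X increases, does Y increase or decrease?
Y increases

Taking the partial derivative:
∂Y/∂X = 6X^2

∂Y/∂X = 6X^2 > 0 (assuming positive values)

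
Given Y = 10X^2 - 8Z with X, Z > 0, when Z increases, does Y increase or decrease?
Y decreases

Taking the partial derivative:
∂Y/∂Z = -8

∂Y/∂Z = -8 < 0 (assuming positive values)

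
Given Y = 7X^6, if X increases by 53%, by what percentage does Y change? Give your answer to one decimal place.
1182.8%

For Y = 7X^6:
If X → X(1 + 0.53)
Then Y → Y · (1 + 0.53)^6
     ≈ Y · 12.8277

Percentage change = ((1 + 0.53)^6 − 1) × 100% ≈ 1182.8%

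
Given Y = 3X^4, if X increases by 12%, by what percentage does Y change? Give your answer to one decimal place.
57.4%

For Y = 3X^4:
If X → X(1 + 0.12)
Then Y → Y · (1 + 0.12)^4
     ≈ Y · 1.5735

Percentage change = ((1 + 0.12)^4 − 1) × 100% ≈ 57.4%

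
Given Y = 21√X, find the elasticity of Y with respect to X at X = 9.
Elasticity = 1/2

Elasticity = (dY/dX) · (X/Y)

dY/dX = 21/(2·√X)
At X = 9: dY/dX = 7/2, Y = 63

Elasticity = (7/2) · (9 / 63) = 1/2

Interpretation: for a small percentage change in X, the percentage change in Y is approximately 0.50 times as large.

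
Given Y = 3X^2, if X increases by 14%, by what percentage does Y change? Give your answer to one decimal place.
30.0%

For Y = 3X^2:
If X → X(1 + 0.14)
Then Y → Y · (1 + 0.14)^2
     = Y · 1.2996

Percentage change = ((1 + 0.14)^2 − 1) × 100% ≈ 30.0%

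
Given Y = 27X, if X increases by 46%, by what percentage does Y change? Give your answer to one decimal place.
46.0%

For Y = 27X:
If X → X(1 + 0.46)
Then Y → Y · (1 + 0.46)^1
     = Y · 1.4600

Percentage change = ((1 + 0.46)^1 − 1) × 100% = 46.0%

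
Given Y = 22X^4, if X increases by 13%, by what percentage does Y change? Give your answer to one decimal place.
63.0%

For Y = 22X^4:
If X → X(1 + 0.13)
Then Y → Y · (1 + 0.13)^4
     ≈ Y · 1.6305

Percentage change = ((1 + 0.13)^4 − 1) × 100% ≈ 63.0%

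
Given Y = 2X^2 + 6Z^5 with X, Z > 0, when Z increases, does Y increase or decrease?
Y increases

Taking the partial derivative:
∂Y/∂Z = 30Z^4

∂Y/∂Z = 30Z^4 > 0 (assuming positive values)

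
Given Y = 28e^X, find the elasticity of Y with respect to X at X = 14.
Elasticity = 14

Elasticity = (dY/dX) · (X/Y)

dY/dX = 28·e^X
At X = 14: dY/dX = 28·e^14, Y = 28·e^14

Elasticity = (28·e^14) · (14 / (28·e^14)) = 14

Interpretation: for a small percentage change in X, the percentage change in Y is approximately 14.00 times as large.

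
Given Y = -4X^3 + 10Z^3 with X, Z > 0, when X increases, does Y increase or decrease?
Y decreases

Taking the partial derivative:
∂Y/∂X = -12X^2

∂Y/∂X = -12X^2 < 0 (assuming positive values)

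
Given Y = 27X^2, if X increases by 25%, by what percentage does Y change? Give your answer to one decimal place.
56.3%

For Y = 27X^2:
If X → X(1 + 0.25)
Then Y → Y · (1 + 0.25)^2
     = Y · 1.5625

Percentage change = ((1 + 0.25)^2 − 1) × 100% ≈ 56.3%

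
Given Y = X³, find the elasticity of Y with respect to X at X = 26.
Elasticity = 3

Elasticity = (dY/dX) · (X/Y)

dY/dX = 3·X²
At X = 26: dY/dX = 2028, Y = 17576

Elasticity = 2028 · (26 / 17576) = 3

Interpretation: for a small percentage change in X, the percentage change in Y is approximately 3.00 times as large.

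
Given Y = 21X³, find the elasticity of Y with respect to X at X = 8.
Elasticity = 3

Elasticity = (dY/dX) · (X/Y)

dY/dX = 63·X²
At X = 8: dY/dX = 4032, Y = 10752

Elasticity = 4032 · (8 / 10752) = 3

Interpretation: for a small percentage change in X, the percentage change in Y is approximately 3.00 times as large.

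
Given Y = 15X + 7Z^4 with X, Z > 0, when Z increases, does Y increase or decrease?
Y increases

Taking the partial derivative:
∂Y/∂Z = 28Z^3

∂Y/∂Z = 28Z^3 > 0 (assuming positive values)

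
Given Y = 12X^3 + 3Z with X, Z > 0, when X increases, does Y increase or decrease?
Y increases

Taking the partial derivative:
∂Y/∂X = 36X^2

∂Y/∂X = 36X^2 > 0 (assuming positive values)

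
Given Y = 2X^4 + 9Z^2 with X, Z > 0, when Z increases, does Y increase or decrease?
Y increases

Taking the partial derivative:
∂Y/∂Z = 18Z

∂Y/∂Z = 18Z > 0 (assuming positive values)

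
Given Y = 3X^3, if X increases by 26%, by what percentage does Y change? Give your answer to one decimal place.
100.0%

For Y = 3X^3:
If X → X(1 + 0.26)
Then Y → Y · (1 + 0.26)^3
     ≈ Y · 2.0004

Percentage change = ((1 + 0.26)^3 − 1) × 100% ≈ 100.0%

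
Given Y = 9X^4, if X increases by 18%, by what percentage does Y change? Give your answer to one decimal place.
93.9%

For Y = 9X^4:
If X → X(1 + 0.18)
Then Y → Y · (1 + 0.18)^4
     ≈ Y · 1.9388

Percentage change = ((1 + 0.18)^4 − 1) × 100% ≈ 93.9%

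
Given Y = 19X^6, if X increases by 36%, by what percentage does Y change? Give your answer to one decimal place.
532.8%

For Y = 19X^6:
If X → X(1 + 0.36)
Then Y → Y · (1 + 0.36)^6
     ≈ Y · 6.3275

Percentage change = ((1 + 0.36)^6 − 1) × 100% ≈ 532.8%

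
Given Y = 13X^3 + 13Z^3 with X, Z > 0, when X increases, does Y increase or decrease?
Y increases

Taking the partial derivative:
∂Y/∂X = 39X^2

∂Y/∂X = 39X^2 > 0 (assuming positive values)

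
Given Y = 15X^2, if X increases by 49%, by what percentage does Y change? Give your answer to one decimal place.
122.0%

For Y = 15X^2:
If X → X(1 + 0.49)
Then Y → Y · (1 + 0.49)^2
     = Y · 2.2201

Percentage change = ((1 + 0.49)^2 − 1) × 100% ≈ 122.0%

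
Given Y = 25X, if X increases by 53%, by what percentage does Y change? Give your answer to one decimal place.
53.0%

For Y = 25X:
If X → X(1 + 0.53)
Then Y → Y · (1 + 0.53)^1
     = Y · 1.5300

Percentage change = ((1 + 0.53)^1 − 1) × 100% = 53.0%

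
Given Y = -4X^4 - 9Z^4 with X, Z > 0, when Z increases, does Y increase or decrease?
Y decreases

Taking the partial derivative:
∂Y/∂Z = -36Z^3

∂Y/∂Z = -36Z^3 < 0 (assuming positive values)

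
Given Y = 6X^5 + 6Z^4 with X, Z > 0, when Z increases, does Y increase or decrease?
Y increases

Taking the partial derivative:
∂Y/∂Z = 24Z^3

∂Y/∂Z = 24Z^3 > 0 (assuming positive values)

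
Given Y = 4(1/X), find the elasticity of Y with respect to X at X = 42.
Elasticity = -1

Elasticity = (dY/dX) · (X/Y)

dY/dX = -4/X²
At X = 42: dY/dX = -1/441, Y = 2/21

Elasticity = (-1/441) · (42 / (2/21)) = -1

Interpretation: for a small percentage change in X, the percentage change in Y is approximately -1.00 times as large.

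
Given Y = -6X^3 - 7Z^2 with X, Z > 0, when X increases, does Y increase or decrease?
Y decreases

Taking the partial derivative:
∂Y/∂X = -18X^2

∂Y/∂X = -18X^2 < 0 (assuming positive values)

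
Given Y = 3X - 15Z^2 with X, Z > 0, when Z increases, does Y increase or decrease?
Y decreases

Taking the partial derivative:
∂Y/∂Z = -30Z

∂Y/∂Z = -30Z < 0 (assuming positive values)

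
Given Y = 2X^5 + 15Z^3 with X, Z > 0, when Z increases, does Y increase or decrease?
Y increases

Taking the partial derivative:
∂Y/∂Z = 45Z^2

∂Y/∂Z = 45Z^2 > 0 (assuming positive values)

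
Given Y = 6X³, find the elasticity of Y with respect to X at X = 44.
Elasticity = 3

Elasticity = (dY/dX) · (X/Y)

dY/dX = 18·X²
At X = 44: dY/dX = 34848, Y = 511104

Elasticity = 34848 · (44 / 511104) = 3

Interpretation: for a small percentage change in X, the percentage change in Y is approximately 3.00 times as large.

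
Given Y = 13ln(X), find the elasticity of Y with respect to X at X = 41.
Elasticity = 1/ln(41) ≈ 0.2693

Elasticity = (dY/dX) · (X/Y)

dY/dX = 13/X
At X = 41: dY/dX = 13/41, Y = 13·ln(41)

Elasticity = (13/41) · (41 / (13·ln(41))) = 1/ln(41) ≈ 0.2693

Interpretation: for a small percentage change in X, the percentage change in Y is approximately 0.27 times as large.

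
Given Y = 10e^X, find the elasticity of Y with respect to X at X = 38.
Elasticity = 38

Elasticity = (dY/dX) · (X/Y)

dY/dX = 10·e^X
At X = 38: dY/dX = 10·e^38, Y = 10·e^38

Elasticity = (10·e^38) · (38 / (10·e^38)) = 38

Interpretation: for a small percentage change in X, the percentage change in Y is approximately 38.00 times as large.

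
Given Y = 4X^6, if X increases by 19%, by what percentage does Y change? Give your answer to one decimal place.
184.0%

For Y = 4X^6:
If X → X(1 + 0.19)
Then Y → Y · (1 + 0.19)^6
     ≈ Y · 2.8398

Percentage change = ((1 + 0.19)^6 − 1) × 100% ≈ 184.0%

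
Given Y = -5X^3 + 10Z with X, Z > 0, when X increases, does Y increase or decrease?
Y decreases

Taking the partial derivative:
∂Y/∂X = -15X^2

∂Y/∂X = -15X^2 < 0 (assuming positive values)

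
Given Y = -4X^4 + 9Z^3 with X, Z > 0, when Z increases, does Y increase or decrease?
Y increases

Taking the partial derivative:
∂Y/∂Z = 27Z^2

∂Y/∂Z = 27Z^2 > 0 (assuming positive values)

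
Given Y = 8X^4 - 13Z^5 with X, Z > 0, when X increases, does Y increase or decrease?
Y increases

Taking the partial derivative:
∂Y/∂X = 32X^3

∂Y/∂X = 32X^3 > 0 (assuming positive values)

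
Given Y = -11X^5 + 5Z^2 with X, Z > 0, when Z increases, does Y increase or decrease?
Y increases

Taking the partial derivative:
∂Y/∂Z = 10Z

∂Y/∂Z = 10Z > 0 (assuming positive values)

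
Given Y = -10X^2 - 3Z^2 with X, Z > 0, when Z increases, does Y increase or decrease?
Y decreases

Taking the partial derivative:
∂Y/∂Z = -6Z

∂Y/∂Z = -6Z < 0 (assuming positive values)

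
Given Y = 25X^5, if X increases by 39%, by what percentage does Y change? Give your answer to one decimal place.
418.9%

For Y = 25X^5:
If X → X(1 + 0.39)
Then Y → Y · (1 + 0.39)^5
     ≈ Y · 5.1889

Percentage change = ((1 + 0.39)^5 − 1) × 100% ≈ 418.9%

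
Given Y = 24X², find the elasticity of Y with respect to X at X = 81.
Elasticity = 2

Elasticity = (dY/dX) · (X/Y)

dY/dX = 48·X
At X = 81: dY/dX = 3888, Y = 157464

Elasticity = 3888 · (81 / 157464) = 2

Interpretation: for a small percentage change in X, the percentage change in Y is approximately 2.00 times as large.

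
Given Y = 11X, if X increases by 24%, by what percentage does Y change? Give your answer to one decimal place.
24.0%

For Y = 11X:
If X → X(1 + 0.24)
Then Y → Y · (1 + 0.24)^1
     = Y · 1.2400

Percentage change = ((1 + 0.24)^1 − 1) × 100% = 24.0%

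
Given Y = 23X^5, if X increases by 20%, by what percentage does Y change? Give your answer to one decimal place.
148.8%

For Y = 23X^5:
If X → X(1 + 0.2)
Then Y → Y · (1 + 0.2)^5
     ≈ Y · 2.4883

Percentage change = ((1 + 0.2)^5 − 1) × 100% ≈ 148.8%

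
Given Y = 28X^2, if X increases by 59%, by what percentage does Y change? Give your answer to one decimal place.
152.8%

For Y = 28X^2:
If X → X(1 + 0.59)
Then Y → Y · (1 + 0.59)^2
     = Y · 2.5281

Percentage change = ((1 + 0.59)^2 − 1) × 100% ≈ 152.8%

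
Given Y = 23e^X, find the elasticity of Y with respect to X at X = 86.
Elasticity = 86

Elasticity = (dY/dX) · (X/Y)

dY/dX = 23·e^X
At X = 86: dY/dX = 23·e^86, Y = 23·e^86

Elasticity = (23·e^86) · (86 / (23·e^86)) = 86

Interpretation: for a small percentage change in X, the percentage change in Y is approximately 86.00 times as large.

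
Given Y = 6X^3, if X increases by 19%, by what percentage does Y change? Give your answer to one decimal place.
68.5%

For Y = 6X^3:
If X → X(1 + 0.19)
Then Y → Y · (1 + 0.19)^3
     ≈ Y · 1.6852

Percentage change = ((1 + 0.19)^3 − 1) × 100% ≈ 68.5%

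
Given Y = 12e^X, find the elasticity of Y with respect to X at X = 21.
Elasticity = 21

Elasticity = (dY/dX) · (X/Y)

dY/dX = 12·e^X
At X = 21: dY/dX = 12·e^21, Y = 12·e^21

Elasticity = (12·e^21) · (21 / (12·e^21)) = 21

Interpretation: for a small percentage change in X, the percentage change in Y is approximately 21.00 times as large.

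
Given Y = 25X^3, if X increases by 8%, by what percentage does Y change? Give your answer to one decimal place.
26.0%

For Y = 25X^3:
If X → X(1 + 0.08)
Then Y → Y · (1 + 0.08)^3
     ≈ Y · 1.2597

Percentage change = ((1 + 0.08)^3 − 1) × 100% ≈ 26.0%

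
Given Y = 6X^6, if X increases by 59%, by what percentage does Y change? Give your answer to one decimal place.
1515.8%

For Y = 6X^6:
If X → X(1 + 0.59)
Then Y → Y · (1 + 0.59)^6
     ≈ Y · 16.1578

Percentage change = ((1 + 0.59)^6 − 1) × 100% ≈ 1515.8%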